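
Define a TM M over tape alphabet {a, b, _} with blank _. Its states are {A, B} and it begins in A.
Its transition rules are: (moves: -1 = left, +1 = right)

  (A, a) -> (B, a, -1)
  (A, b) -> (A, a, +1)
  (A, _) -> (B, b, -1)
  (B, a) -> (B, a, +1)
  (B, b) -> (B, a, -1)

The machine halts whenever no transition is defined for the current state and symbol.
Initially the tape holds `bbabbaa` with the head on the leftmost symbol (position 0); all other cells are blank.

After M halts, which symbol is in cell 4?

a

A | [b]babbaa_   read b → write a, move +1, go to A
A | a[b]abbaa_   read b → write a, move +1, go to A
A | aa[a]bbaa_   read a → write a, move -1, go to B
B | a[a]abbaa_   read a → write a, move +1, go to B
B | aa[a]bbaa_   read a → write a, move +1, go to B
B | aaa[b]baa_   read b → write a, move -1, go to B
B | aa[a]abaa_   read a → write a, move +1, go to B
B | aaa[a]baa_   read a → write a, move +1, go to B
B | aaaa[b]aa_   read b → write a, move -1, go to B
B | aaa[a]aaa_   read a → write a, move +1, go to B
B | aaaa[a]aa_   read a → write a, move +1, go to B
B | aaaaa[a]a_   read a → write a, move +1, go to B
B | aaaaaa[a]_   read a → write a, move +1, go to B
B | aaaaaaa[_]
Cell 4 holds a when M halts.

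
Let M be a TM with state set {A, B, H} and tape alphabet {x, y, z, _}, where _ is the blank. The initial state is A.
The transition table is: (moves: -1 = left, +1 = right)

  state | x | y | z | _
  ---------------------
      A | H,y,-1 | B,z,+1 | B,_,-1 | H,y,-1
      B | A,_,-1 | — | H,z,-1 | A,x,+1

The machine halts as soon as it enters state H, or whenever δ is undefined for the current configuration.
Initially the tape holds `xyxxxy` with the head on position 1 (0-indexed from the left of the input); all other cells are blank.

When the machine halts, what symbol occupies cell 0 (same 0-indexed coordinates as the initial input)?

_

A | __x[y]xxxy   read y → write z, move +1, go to B
B | __xz[x]xxy   read x → write _, move -1, go to A
A | __x[z]_xxy   read z → write _, move -1, go to B
B | __[x]__xxy   read x → write _, move -1, go to A
A | _[_]___xxy   read _ → write y, move -1, go to H
H | [_]y___xxy
Cell 0 holds _ when M halts.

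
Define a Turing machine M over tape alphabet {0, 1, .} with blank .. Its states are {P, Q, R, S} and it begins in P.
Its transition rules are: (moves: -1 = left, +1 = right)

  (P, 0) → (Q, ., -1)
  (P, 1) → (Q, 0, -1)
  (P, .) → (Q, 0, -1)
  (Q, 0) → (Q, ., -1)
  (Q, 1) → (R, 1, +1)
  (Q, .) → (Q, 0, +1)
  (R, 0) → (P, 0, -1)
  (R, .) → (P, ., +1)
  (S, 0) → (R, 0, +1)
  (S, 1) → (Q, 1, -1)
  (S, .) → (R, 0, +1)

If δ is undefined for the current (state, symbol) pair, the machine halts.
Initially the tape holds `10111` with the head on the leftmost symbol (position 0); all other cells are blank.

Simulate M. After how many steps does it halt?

state=P head=0 tape=...[1]0111   (P,1)→(Q,0,-1)
state=Q head=-1 tape=..[.]00111   (Q,.)→(Q,0,+1)
state=Q head=0 tape=..0[0]0111   (Q,0)→(Q,.,-1)
state=Q head=-1 tape=..[0].0111   (Q,0)→(Q,.,-1)
state=Q head=-2 tape=.[.]..0111   (Q,.)→(Q,0,+1)
state=Q head=-1 tape=.0[.].0111   (Q,.)→(Q,0,+1)
state=Q head=0 tape=.00[.]0111   (Q,.)→(Q,0,+1)
state=Q head=1 tape=.000[0]111   (Q,0)→(Q,.,-1)
state=Q head=0 tape=.00[0].111   (Q,0)→(Q,.,-1)
state=Q head=-1 tape=.0[0]..111   (Q,0)→(Q,.,-1)
state=Q head=-2 tape=.[0]...111   (Q,0)→(Q,.,-1)
state=Q head=-3 tape=[.]....111   (Q,.)→(Q,0,+1)
state=Q head=-2 tape=0[.]...111   (Q,.)→(Q,0,+1)
state=Q head=-1 tape=00[.]..111   (Q,.)→(Q,0,+1)
state=Q head=0 tape=000[.].111   (Q,.)→(Q,0,+1)
state=Q head=1 tape=0000[.]111   (Q,.)→(Q,0,+1)
state=Q head=2 tape=00000[1]11   (Q,1)→(R,1,+1)
state=R head=3 tape=000001[1]1
M halts after 17 transitions.

17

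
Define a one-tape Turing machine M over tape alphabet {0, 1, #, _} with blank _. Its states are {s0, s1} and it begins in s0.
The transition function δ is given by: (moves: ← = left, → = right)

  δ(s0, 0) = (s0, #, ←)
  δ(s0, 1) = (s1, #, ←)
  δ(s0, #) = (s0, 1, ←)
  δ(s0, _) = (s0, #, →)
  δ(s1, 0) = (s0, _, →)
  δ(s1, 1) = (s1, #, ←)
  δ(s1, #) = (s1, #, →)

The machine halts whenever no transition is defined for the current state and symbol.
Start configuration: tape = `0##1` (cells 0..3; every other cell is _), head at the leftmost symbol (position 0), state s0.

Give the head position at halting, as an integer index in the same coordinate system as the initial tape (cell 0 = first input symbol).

4

state=s0 head=0 tape=__[0]##1_   (s0,0)→(s0,#,←)
state=s0 head=-1 tape=_[_]###1_   (s0,_)→(s0,#,→)
state=s0 head=0 tape=_#[#]##1_   (s0,#)→(s0,1,←)
state=s0 head=-1 tape=_[#]1##1_   (s0,#)→(s0,1,←)
state=s0 head=-2 tape=[_]11##1_   (s0,_)→(s0,#,→)
state=s0 head=-1 tape=#[1]1##1_   (s0,1)→(s1,#,←)
state=s1 head=-2 tape=[#]#1##1_   (s1,#)→(s1,#,→)
state=s1 head=-1 tape=#[#]1##1_   (s1,#)→(s1,#,→)
state=s1 head=0 tape=##[1]##1_   (s1,1)→(s1,#,←)
state=s1 head=-1 tape=#[#]###1_   (s1,#)→(s1,#,→)
state=s1 head=0 tape=##[#]##1_   (s1,#)→(s1,#,→)
state=s1 head=1 tape=###[#]#1_   (s1,#)→(s1,#,→)
state=s1 head=2 tape=####[#]1_   (s1,#)→(s1,#,→)
state=s1 head=3 tape=#####[1]_   (s1,1)→(s1,#,←)
state=s1 head=2 tape=####[#]#_   (s1,#)→(s1,#,→)
state=s1 head=3 tape=#####[#]_   (s1,#)→(s1,#,→)
state=s1 head=4 tape=######[_]
At halt the head is at cell 4.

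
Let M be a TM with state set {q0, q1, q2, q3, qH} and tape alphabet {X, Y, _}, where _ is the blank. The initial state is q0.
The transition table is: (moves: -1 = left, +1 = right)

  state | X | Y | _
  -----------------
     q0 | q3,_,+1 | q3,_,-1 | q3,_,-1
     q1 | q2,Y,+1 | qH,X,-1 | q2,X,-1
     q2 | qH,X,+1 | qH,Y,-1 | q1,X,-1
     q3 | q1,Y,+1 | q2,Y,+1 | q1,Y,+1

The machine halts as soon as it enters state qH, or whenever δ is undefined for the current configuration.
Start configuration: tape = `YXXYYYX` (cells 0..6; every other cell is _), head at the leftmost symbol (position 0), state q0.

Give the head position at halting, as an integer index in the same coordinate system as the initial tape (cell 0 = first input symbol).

-2

state=q0 head=0 tape=__[Y]XXYYYX   (q0,Y)→(q3,_,-1)
state=q3 head=-1 tape=_[_]_XXYYYX   (q3,_)→(q1,Y,+1)
state=q1 head=0 tape=_Y[_]XXYYYX   (q1,_)→(q2,X,-1)
state=q2 head=-1 tape=_[Y]XXXYYYX   (q2,Y)→(qH,Y,-1)
state=qH head=-2 tape=[_]YXXXYYYX
At halt the head is at cell -2.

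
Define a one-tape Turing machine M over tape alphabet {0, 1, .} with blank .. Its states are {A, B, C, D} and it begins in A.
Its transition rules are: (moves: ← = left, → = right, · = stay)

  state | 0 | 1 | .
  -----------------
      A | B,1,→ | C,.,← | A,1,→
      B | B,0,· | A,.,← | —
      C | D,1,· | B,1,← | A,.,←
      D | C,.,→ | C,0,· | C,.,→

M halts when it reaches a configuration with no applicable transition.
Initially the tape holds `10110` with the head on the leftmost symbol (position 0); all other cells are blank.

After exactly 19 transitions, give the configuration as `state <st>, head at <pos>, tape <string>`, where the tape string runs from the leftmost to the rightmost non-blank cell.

A | ....[1]0110   read 1 → write ., move ←, go to C
C | ...[.].0110   read . → write ., move ←, go to A
A | ..[.]..0110   read . → write 1, move →, go to A
A | ..1[.].0110   read . → write 1, move →, go to A
A | ..11[.]0110   read . → write 1, move →, go to A
A | ..111[0]110   read 0 → write 1, move →, go to B
B | ..1111[1]10   read 1 → write ., move ←, go to A
A | ..111[1].10   read 1 → write ., move ←, go to C
C | ..11[1]..10   read 1 → write 1, move ←, go to B
B | ..1[1]1..10   read 1 → write ., move ←, go to A
A | ..[1].1..10   read 1 → write ., move ←, go to C
C | .[.]..1..10   read . → write ., move ←, go to A
A | [.]...1..10   read . → write 1, move →, go to A
A | 1[.]..1..10   read . → write 1, move →, go to A
A | 11[.].1..10   read . → write 1, move →, go to A
A | 111[.]1..10   read . → write 1, move →, go to A
A | 1111[1]..10   read 1 → write ., move ←, go to C
C | 111[1]...10   read 1 → write 1, move ←, go to B
B | 11[1]1...10   read 1 → write ., move ←, go to A
A | 1[1].1...10
After 19 steps: state A, head at -3, tape 11.1...10.

state A, head at -3, tape 11.1...10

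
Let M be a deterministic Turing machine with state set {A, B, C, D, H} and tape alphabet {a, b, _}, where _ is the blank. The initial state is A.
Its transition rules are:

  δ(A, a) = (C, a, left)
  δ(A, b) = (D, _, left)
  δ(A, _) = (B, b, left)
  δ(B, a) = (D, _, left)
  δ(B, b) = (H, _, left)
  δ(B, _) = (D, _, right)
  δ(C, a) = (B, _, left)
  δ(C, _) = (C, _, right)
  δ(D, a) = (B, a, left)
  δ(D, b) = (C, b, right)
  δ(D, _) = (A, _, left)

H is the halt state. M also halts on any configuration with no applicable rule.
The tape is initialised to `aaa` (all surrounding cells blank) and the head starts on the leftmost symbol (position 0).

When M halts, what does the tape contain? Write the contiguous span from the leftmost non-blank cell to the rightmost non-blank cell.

A | __[a]aa   read a → write a, move left, go to C
C | _[_]aaa   read _ → write _, move right, go to C
C | __[a]aa   read a → write _, move left, go to B
B | _[_]_aa   read _ → write _, move right, go to D
D | __[_]aa   read _ → write _, move left, go to A
A | _[_]_aa   read _ → write b, move left, go to B
B | [_]b_aa   read _ → write _, move right, go to D
D | _[b]_aa   read b → write b, move right, go to C
C | _b[_]aa   read _ → write _, move right, go to C
C | _b_[a]a   read a → write _, move left, go to B
B | _b[_]_a   read _ → write _, move right, go to D
D | _b_[_]a   read _ → write _, move left, go to A
A | _b[_]_a   read _ → write b, move left, go to B
B | _[b]b_a   read b → write _, move left, go to H
H | [_]_b_a
The non-blank tape span at halt is b_a.

b_a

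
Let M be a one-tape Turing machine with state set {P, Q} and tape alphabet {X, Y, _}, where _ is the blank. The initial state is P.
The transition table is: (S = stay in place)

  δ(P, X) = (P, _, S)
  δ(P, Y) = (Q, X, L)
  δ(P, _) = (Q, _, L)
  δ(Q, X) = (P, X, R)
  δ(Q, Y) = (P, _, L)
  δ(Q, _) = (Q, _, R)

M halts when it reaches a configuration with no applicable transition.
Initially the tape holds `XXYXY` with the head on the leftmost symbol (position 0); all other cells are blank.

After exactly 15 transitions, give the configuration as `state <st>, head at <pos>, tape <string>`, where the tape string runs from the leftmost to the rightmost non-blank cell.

state Q, head at 1, tape X_XY

state=P head=0 tape=_[X]XYXY   (P,X)→(P,_,S)
state=P head=0 tape=_[_]XYXY   (P,_)→(Q,_,L)
state=Q head=-1 tape=[_]_XYXY   (Q,_)→(Q,_,R)
state=Q head=0 tape=_[_]XYXY   (Q,_)→(Q,_,R)
state=Q head=1 tape=__[X]YXY   (Q,X)→(P,X,R)
state=P head=2 tape=__X[Y]XY   (P,Y)→(Q,X,L)
state=Q head=1 tape=__[X]XXY   (Q,X)→(P,X,R)
state=P head=2 tape=__X[X]XY   (P,X)→(P,_,S)
state=P head=2 tape=__X[_]XY   (P,_)→(Q,_,L)
state=Q head=1 tape=__[X]_XY   (Q,X)→(P,X,R)
state=P head=2 tape=__X[_]XY   (P,_)→(Q,_,L)
state=Q head=1 tape=__[X]_XY   (Q,X)→(P,X,R)
state=P head=2 tape=__X[_]XY   (P,_)→(Q,_,L)
state=Q head=1 tape=__[X]_XY   (Q,X)→(P,X,R)
state=P head=2 tape=__X[_]XY   (P,_)→(Q,_,L)
state=Q head=1 tape=__[X]_XY
After 15 steps: state Q, head at 1, tape X_XY.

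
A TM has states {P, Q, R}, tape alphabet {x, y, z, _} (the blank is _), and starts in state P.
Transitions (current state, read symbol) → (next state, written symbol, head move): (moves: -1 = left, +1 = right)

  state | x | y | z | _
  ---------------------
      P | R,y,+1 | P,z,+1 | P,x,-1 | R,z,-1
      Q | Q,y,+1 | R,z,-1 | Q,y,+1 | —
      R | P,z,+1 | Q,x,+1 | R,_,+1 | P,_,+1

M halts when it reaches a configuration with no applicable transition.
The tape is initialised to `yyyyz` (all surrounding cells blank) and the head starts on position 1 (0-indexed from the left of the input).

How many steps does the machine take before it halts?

state=P head=1 tape=y[y]yyz____   (P,y)→(P,z,+1)
state=P head=2 tape=yz[y]yz____   (P,y)→(P,z,+1)
state=P head=3 tape=yzz[y]z____   (P,y)→(P,z,+1)
state=P head=4 tape=yzzz[z]____   (P,z)→(P,x,-1)
state=P head=3 tape=yzz[z]x____   (P,z)→(P,x,-1)
state=P head=2 tape=yz[z]xx____   (P,z)→(P,x,-1)
state=P head=1 tape=y[z]xxx____   (P,z)→(P,x,-1)
state=P head=0 tape=[y]xxxx____   (P,y)→(P,z,+1)
state=P head=1 tape=z[x]xxx____   (P,x)→(R,y,+1)
state=R head=2 tape=zy[x]xx____   (R,x)→(P,z,+1)
state=P head=3 tape=zyz[x]x____   (P,x)→(R,y,+1)
state=R head=4 tape=zyzy[x]____   (R,x)→(P,z,+1)
state=P head=5 tape=zyzyz[_]___   (P,_)→(R,z,-1)
state=R head=4 tape=zyzy[z]z___   (R,z)→(R,_,+1)
state=R head=5 tape=zyzy_[z]___   (R,z)→(R,_,+1)
state=R head=6 tape=zyzy__[_]__   (R,_)→(P,_,+1)
state=P head=7 tape=zyzy___[_]_   (P,_)→(R,z,-1)
state=R head=6 tape=zyzy__[_]z_   (R,_)→(P,_,+1)
state=P head=7 tape=zyzy___[z]_   (P,z)→(P,x,-1)
state=P head=6 tape=zyzy__[_]x_   (P,_)→(R,z,-1)
state=R head=5 tape=zyzy_[_]zx_   (R,_)→(P,_,+1)
state=P head=6 tape=zyzy__[z]x_   (P,z)→(P,x,-1)
state=P head=5 tape=zyzy_[_]xx_   (P,_)→(R,z,-1)
state=R head=4 tape=zyzy[_]zxx_   (R,_)→(P,_,+1)
state=P head=5 tape=zyzy_[z]xx_   (P,z)→(P,x,-1)
state=P head=4 tape=zyzy[_]xxx_   (P,_)→(R,z,-1)
state=R head=3 tape=zyz[y]zxxx_   (R,y)→(Q,x,+1)
state=Q head=4 tape=zyzx[z]xxx_   (Q,z)→(Q,y,+1)
state=Q head=5 tape=zyzxy[x]xx_   (Q,x)→(Q,y,+1)
state=Q head=6 tape=zyzxyy[x]x_   (Q,x)→(Q,y,+1)
state=Q head=7 tape=zyzxyyy[x]_   (Q,x)→(Q,y,+1)
state=Q head=8 tape=zyzxyyyy[_]
M halts after 31 transitions.

31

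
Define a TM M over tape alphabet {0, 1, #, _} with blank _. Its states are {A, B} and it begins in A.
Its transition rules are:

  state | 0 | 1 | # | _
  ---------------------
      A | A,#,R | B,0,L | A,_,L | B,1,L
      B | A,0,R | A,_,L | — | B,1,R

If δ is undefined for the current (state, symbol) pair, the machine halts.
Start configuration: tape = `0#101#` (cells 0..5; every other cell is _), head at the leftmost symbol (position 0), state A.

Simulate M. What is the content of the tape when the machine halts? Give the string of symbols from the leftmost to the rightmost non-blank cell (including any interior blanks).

state=A head=0 tape=___[0]#101#   (A,0)→(A,#,R)
state=A head=1 tape=___#[#]101#   (A,#)→(A,_,L)
state=A head=0 tape=___[#]_101#   (A,#)→(A,_,L)
state=A head=-1 tape=__[_]__101#   (A,_)→(B,1,L)
state=B head=-2 tape=_[_]1__101#   (B,_)→(B,1,R)
state=B head=-1 tape=_1[1]__101#   (B,1)→(A,_,L)
state=A head=-2 tape=_[1]___101#   (A,1)→(B,0,L)
state=B head=-3 tape=[_]0___101#   (B,_)→(B,1,R)
state=B head=-2 tape=1[0]___101#   (B,0)→(A,0,R)
state=A head=-1 tape=10[_]__101#   (A,_)→(B,1,L)
state=B head=-2 tape=1[0]1__101#   (B,0)→(A,0,R)
state=A head=-1 tape=10[1]__101#   (A,1)→(B,0,L)
state=B head=-2 tape=1[0]0__101#   (B,0)→(A,0,R)
state=A head=-1 tape=10[0]__101#   (A,0)→(A,#,R)
state=A head=0 tape=10#[_]_101#   (A,_)→(B,1,L)
state=B head=-1 tape=10[#]1_101#
The non-blank tape span at halt is 10#1_101#.

10#1_101#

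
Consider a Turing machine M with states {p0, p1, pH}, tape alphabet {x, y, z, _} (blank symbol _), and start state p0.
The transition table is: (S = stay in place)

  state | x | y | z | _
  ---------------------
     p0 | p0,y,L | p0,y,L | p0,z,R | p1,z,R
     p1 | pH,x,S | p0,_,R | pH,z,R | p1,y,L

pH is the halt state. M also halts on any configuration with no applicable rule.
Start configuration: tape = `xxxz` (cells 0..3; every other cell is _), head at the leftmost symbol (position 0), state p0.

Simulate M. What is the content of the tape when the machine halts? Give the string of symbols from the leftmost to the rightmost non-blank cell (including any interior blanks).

zzz_zzy

state=p0 head=0 tape=_[x]xxz__   (p0,x)→(p0,y,L)
state=p0 head=-1 tape=[_]yxxz__   (p0,_)→(p1,z,R)
state=p1 head=0 tape=z[y]xxz__   (p1,y)→(p0,_,R)
state=p0 head=1 tape=z_[x]xz__   (p0,x)→(p0,y,L)
state=p0 head=0 tape=z[_]yxz__   (p0,_)→(p1,z,R)
state=p1 head=1 tape=zz[y]xz__   (p1,y)→(p0,_,R)
state=p0 head=2 tape=zz_[x]z__   (p0,x)→(p0,y,L)
state=p0 head=1 tape=zz[_]yz__   (p0,_)→(p1,z,R)
state=p1 head=2 tape=zzz[y]z__   (p1,y)→(p0,_,R)
state=p0 head=3 tape=zzz_[z]__   (p0,z)→(p0,z,R)
state=p0 head=4 tape=zzz_z[_]_   (p0,_)→(p1,z,R)
state=p1 head=5 tape=zzz_zz[_]   (p1,_)→(p1,y,L)
state=p1 head=4 tape=zzz_z[z]y   (p1,z)→(pH,z,R)
state=pH head=5 tape=zzz_zz[y]
The non-blank tape span at halt is zzz_zzy.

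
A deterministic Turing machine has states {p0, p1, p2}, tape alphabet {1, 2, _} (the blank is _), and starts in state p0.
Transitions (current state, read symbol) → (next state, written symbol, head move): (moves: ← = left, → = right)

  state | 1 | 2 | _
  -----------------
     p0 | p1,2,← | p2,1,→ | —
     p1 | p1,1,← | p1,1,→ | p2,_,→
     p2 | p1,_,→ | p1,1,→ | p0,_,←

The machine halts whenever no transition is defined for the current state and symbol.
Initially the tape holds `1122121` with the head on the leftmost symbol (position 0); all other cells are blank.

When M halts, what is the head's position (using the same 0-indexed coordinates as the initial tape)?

7

state=p0 head=0 tape=_[1]122121__   (p0,1)→(p1,2,←)
state=p1 head=-1 tape=[_]2122121__   (p1,_)→(p2,_,→)
state=p2 head=0 tape=_[2]122121__   (p2,2)→(p1,1,→)
state=p1 head=1 tape=_1[1]22121__   (p1,1)→(p1,1,←)
state=p1 head=0 tape=_[1]122121__   (p1,1)→(p1,1,←)
state=p1 head=-1 tape=[_]1122121__   (p1,_)→(p2,_,→)
state=p2 head=0 tape=_[1]122121__   (p2,1)→(p1,_,→)
state=p1 head=1 tape=__[1]22121__   (p1,1)→(p1,1,←)
state=p1 head=0 tape=_[_]122121__   (p1,_)→(p2,_,→)
state=p2 head=1 tape=__[1]22121__   (p2,1)→(p1,_,→)
state=p1 head=2 tape=___[2]2121__   (p1,2)→(p1,1,→)
state=p1 head=3 tape=___1[2]121__   (p1,2)→(p1,1,→)
state=p1 head=4 tape=___11[1]21__   (p1,1)→(p1,1,←)
state=p1 head=3 tape=___1[1]121__   (p1,1)→(p1,1,←)
state=p1 head=2 tape=___[1]1121__   (p1,1)→(p1,1,←)
state=p1 head=1 tape=__[_]11121__   (p1,_)→(p2,_,→)
state=p2 head=2 tape=___[1]1121__   (p2,1)→(p1,_,→)
state=p1 head=3 tape=____[1]121__   (p1,1)→(p1,1,←)
state=p1 head=2 tape=___[_]1121__   (p1,_)→(p2,_,→)
state=p2 head=3 tape=____[1]121__   (p2,1)→(p1,_,→)
state=p1 head=4 tape=_____[1]21__   (p1,1)→(p1,1,←)
state=p1 head=3 tape=____[_]121__   (p1,_)→(p2,_,→)
state=p2 head=4 tape=_____[1]21__   (p2,1)→(p1,_,→)
state=p1 head=5 tape=______[2]1__   (p1,2)→(p1,1,→)
state=p1 head=6 tape=______1[1]__   (p1,1)→(p1,1,←)
state=p1 head=5 tape=______[1]1__   (p1,1)→(p1,1,←)
state=p1 head=4 tape=_____[_]11__   (p1,_)→(p2,_,→)
state=p2 head=5 tape=______[1]1__   (p2,1)→(p1,_,→)
state=p1 head=6 tape=_______[1]__   (p1,1)→(p1,1,←)
state=p1 head=5 tape=______[_]1__   (p1,_)→(p2,_,→)
state=p2 head=6 tape=_______[1]__   (p2,1)→(p1,_,→)
state=p1 head=7 tape=________[_]_   (p1,_)→(p2,_,→)
state=p2 head=8 tape=_________[_]   (p2,_)→(p0,_,←)
state=p0 head=7 tape=________[_]_
At halt the head is at cell 7.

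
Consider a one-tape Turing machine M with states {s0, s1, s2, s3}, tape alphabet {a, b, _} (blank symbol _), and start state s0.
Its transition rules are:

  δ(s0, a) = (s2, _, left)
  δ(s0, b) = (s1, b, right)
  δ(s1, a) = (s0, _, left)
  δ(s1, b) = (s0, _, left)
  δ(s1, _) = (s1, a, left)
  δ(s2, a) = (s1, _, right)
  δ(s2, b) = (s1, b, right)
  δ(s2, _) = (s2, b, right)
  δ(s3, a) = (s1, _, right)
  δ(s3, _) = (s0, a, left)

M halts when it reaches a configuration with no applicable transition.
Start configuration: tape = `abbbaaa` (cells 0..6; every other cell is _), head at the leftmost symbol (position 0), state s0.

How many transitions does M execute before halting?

14

s0 | __[a]bbbaaa   read a → write _, move left, go to s2
s2 | _[_]_bbbaaa   read _ → write b, move right, go to s2
s2 | _b[_]bbbaaa   read _ → write b, move right, go to s2
s2 | _bb[b]bbaaa   read b → write b, move right, go to s1
s1 | _bbb[b]baaa   read b → write _, move left, go to s0
s0 | _bb[b]_baaa   read b → write b, move right, go to s1
s1 | _bbb[_]baaa   read _ → write a, move left, go to s1
s1 | _bb[b]abaaa   read b → write _, move left, go to s0
s0 | _b[b]_abaaa   read b → write b, move right, go to s1
s1 | _bb[_]abaaa   read _ → write a, move left, go to s1
s1 | _b[b]aabaaa   read b → write _, move left, go to s0
s0 | _[b]_aabaaa   read b → write b, move right, go to s1
s1 | _b[_]aabaaa   read _ → write a, move left, go to s1
s1 | _[b]aaabaaa   read b → write _, move left, go to s0
s0 | [_]_aaabaaa
M halts after 14 transitions.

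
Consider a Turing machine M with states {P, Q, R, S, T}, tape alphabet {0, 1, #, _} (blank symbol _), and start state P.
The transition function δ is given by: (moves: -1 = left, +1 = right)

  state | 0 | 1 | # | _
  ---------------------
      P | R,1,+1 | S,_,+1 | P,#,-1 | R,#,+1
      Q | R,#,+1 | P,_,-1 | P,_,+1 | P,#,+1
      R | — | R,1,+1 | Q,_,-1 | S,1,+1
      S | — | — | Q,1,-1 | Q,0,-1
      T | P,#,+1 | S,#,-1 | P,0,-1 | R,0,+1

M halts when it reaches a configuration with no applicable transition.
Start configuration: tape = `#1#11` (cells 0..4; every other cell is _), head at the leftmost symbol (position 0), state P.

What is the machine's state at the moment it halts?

state=P head=0 tape=_[#]1#11   (P,#)→(P,#,-1)
state=P head=-1 tape=[_]#1#11   (P,_)→(R,#,+1)
state=R head=0 tape=#[#]1#11   (R,#)→(Q,_,-1)
state=Q head=-1 tape=[#]_1#11   (Q,#)→(P,_,+1)
state=P head=0 tape=_[_]1#11   (P,_)→(R,#,+1)
state=R head=1 tape=_#[1]#11   (R,1)→(R,1,+1)
state=R head=2 tape=_#1[#]11   (R,#)→(Q,_,-1)
state=Q head=1 tape=_#[1]_11   (Q,1)→(P,_,-1)
state=P head=0 tape=_[#]__11   (P,#)→(P,#,-1)
state=P head=-1 tape=[_]#__11   (P,_)→(R,#,+1)
state=R head=0 tape=#[#]__11   (R,#)→(Q,_,-1)
state=Q head=-1 tape=[#]___11   (Q,#)→(P,_,+1)
state=P head=0 tape=_[_]__11   (P,_)→(R,#,+1)
state=R head=1 tape=_#[_]_11   (R,_)→(S,1,+1)
state=S head=2 tape=_#1[_]11   (S,_)→(Q,0,-1)
state=Q head=1 tape=_#[1]011   (Q,1)→(P,_,-1)
state=P head=0 tape=_[#]_011   (P,#)→(P,#,-1)
state=P head=-1 tape=[_]#_011   (P,_)→(R,#,+1)
state=R head=0 tape=#[#]_011   (R,#)→(Q,_,-1)
state=Q head=-1 tape=[#]__011   (Q,#)→(P,_,+1)
state=P head=0 tape=_[_]_011   (P,_)→(R,#,+1)
state=R head=1 tape=_#[_]011   (R,_)→(S,1,+1)
state=S head=2 tape=_#1[0]11
No transition is defined for (S, 0); M halts in state S.

S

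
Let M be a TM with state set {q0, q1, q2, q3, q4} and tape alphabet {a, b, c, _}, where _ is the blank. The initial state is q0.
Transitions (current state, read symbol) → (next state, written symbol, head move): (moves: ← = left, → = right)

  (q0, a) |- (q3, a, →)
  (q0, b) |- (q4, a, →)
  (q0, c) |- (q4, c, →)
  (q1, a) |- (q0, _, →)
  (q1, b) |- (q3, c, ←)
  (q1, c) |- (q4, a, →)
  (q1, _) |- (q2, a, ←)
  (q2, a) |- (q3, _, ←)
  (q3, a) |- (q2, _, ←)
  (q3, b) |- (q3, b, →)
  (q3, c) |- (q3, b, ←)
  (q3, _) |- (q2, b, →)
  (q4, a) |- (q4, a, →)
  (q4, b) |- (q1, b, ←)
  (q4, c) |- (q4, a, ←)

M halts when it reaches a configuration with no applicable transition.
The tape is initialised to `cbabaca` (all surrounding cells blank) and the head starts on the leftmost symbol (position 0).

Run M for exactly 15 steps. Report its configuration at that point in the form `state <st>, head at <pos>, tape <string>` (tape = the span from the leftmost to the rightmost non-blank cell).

state=q0 head=0 tape=[c]babaca_   (q0,c)→(q4,c,→)
state=q4 head=1 tape=c[b]abaca_   (q4,b)→(q1,b,←)
state=q1 head=0 tape=[c]babaca_   (q1,c)→(q4,a,→)
state=q4 head=1 tape=a[b]abaca_   (q4,b)→(q1,b,←)
state=q1 head=0 tape=[a]babaca_   (q1,a)→(q0,_,→)
state=q0 head=1 tape=_[b]abaca_   (q0,b)→(q4,a,→)
state=q4 head=2 tape=_a[a]baca_   (q4,a)→(q4,a,→)
state=q4 head=3 tape=_aa[b]aca_   (q4,b)→(q1,b,←)
state=q1 head=2 tape=_a[a]baca_   (q1,a)→(q0,_,→)
state=q0 head=3 tape=_a_[b]aca_   (q0,b)→(q4,a,→)
state=q4 head=4 tape=_a_a[a]ca_   (q4,a)→(q4,a,→)
state=q4 head=5 tape=_a_aa[c]a_   (q4,c)→(q4,a,←)
state=q4 head=4 tape=_a_a[a]aa_   (q4,a)→(q4,a,→)
state=q4 head=5 tape=_a_aa[a]a_   (q4,a)→(q4,a,→)
state=q4 head=6 tape=_a_aaa[a]_   (q4,a)→(q4,a,→)
state=q4 head=7 tape=_a_aaaa[_]
After 15 steps: state q4, head at 7, tape a_aaaa.

state q4, head at 7, tape a_aaaa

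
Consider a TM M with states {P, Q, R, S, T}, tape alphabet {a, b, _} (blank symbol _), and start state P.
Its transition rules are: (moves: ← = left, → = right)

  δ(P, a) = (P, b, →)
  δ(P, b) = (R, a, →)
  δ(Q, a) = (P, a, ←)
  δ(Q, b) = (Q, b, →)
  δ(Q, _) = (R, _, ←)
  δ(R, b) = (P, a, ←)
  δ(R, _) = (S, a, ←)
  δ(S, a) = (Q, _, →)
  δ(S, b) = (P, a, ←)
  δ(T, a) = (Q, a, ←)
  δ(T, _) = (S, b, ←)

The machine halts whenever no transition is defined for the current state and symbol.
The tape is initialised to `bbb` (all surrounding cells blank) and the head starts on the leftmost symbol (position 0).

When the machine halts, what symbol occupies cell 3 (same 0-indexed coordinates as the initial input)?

state=P head=0 tape=[b]bb_   (P,b)→(R,a,→)
state=R head=1 tape=a[b]b_   (R,b)→(P,a,←)
state=P head=0 tape=[a]ab_   (P,a)→(P,b,→)
state=P head=1 tape=b[a]b_   (P,a)→(P,b,→)
state=P head=2 tape=bb[b]_   (P,b)→(R,a,→)
state=R head=3 tape=bba[_]   (R,_)→(S,a,←)
state=S head=2 tape=bb[a]a   (S,a)→(Q,_,→)
state=Q head=3 tape=bb_[a]   (Q,a)→(P,a,←)
state=P head=2 tape=bb[_]a
Cell 3 holds a when M halts.

a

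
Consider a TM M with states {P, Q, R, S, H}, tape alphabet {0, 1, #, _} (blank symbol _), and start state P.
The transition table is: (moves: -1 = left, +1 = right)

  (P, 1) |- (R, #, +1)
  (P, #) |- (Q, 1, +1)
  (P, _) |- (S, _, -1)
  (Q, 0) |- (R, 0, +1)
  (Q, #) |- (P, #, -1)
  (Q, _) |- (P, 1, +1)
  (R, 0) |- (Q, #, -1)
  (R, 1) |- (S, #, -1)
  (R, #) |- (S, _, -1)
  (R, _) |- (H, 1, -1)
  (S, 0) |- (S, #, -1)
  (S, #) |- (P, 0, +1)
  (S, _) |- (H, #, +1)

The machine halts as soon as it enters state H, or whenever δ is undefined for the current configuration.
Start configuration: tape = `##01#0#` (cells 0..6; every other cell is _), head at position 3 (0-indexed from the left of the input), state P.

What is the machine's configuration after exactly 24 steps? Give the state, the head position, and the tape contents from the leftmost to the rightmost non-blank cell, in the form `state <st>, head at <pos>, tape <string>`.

state=P head=3 tape=_##0[1]#0#   (P,1)→(R,#,+1)
state=R head=4 tape=_##0#[#]0#   (R,#)→(S,_,-1)
state=S head=3 tape=_##0[#]_0#   (S,#)→(P,0,+1)
state=P head=4 tape=_##00[_]0#   (P,_)→(S,_,-1)
state=S head=3 tape=_##0[0]_0#   (S,0)→(S,#,-1)
state=S head=2 tape=_##[0]#_0#   (S,0)→(S,#,-1)
state=S head=1 tape=_#[#]##_0#   (S,#)→(P,0,+1)
state=P head=2 tape=_#0[#]#_0#   (P,#)→(Q,1,+1)
state=Q head=3 tape=_#01[#]_0#   (Q,#)→(P,#,-1)
state=P head=2 tape=_#0[1]#_0#   (P,1)→(R,#,+1)
state=R head=3 tape=_#0#[#]_0#   (R,#)→(S,_,-1)
state=S head=2 tape=_#0[#]__0#   (S,#)→(P,0,+1)
state=P head=3 tape=_#00[_]_0#   (P,_)→(S,_,-1)
state=S head=2 tape=_#0[0]__0#   (S,0)→(S,#,-1)
state=S head=1 tape=_#[0]#__0#   (S,0)→(S,#,-1)
state=S head=0 tape=_[#]##__0#   (S,#)→(P,0,+1)
state=P head=1 tape=_0[#]#__0#   (P,#)→(Q,1,+1)
state=Q head=2 tape=_01[#]__0#   (Q,#)→(P,#,-1)
state=P head=1 tape=_0[1]#__0#   (P,1)→(R,#,+1)
state=R head=2 tape=_0#[#]__0#   (R,#)→(S,_,-1)
state=S head=1 tape=_0[#]___0#   (S,#)→(P,0,+1)
state=P head=2 tape=_00[_]__0#   (P,_)→(S,_,-1)
state=S head=1 tape=_0[0]___0#   (S,0)→(S,#,-1)
state=S head=0 tape=_[0]#___0#   (S,0)→(S,#,-1)
state=S head=-1 tape=[_]##___0#
After 24 steps: state S, head at -1, tape ##___0#.

state S, head at -1, tape ##___0#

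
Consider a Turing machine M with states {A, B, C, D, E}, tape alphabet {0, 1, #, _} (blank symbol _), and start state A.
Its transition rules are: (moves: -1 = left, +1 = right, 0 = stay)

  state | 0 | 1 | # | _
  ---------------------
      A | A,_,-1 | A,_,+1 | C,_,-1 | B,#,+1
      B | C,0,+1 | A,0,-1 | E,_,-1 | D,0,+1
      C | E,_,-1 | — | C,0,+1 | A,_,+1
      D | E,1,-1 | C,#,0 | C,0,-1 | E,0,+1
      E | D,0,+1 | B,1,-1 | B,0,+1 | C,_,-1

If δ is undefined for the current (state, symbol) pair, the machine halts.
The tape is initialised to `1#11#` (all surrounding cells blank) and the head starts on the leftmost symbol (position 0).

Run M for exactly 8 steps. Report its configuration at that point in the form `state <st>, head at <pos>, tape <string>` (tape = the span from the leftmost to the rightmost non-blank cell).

state=A head=0 tape=[1]#11#   (A,1)→(A,_,+1)
state=A head=1 tape=_[#]11#   (A,#)→(C,_,-1)
state=C head=0 tape=[_]_11#   (C,_)→(A,_,+1)
state=A head=1 tape=_[_]11#   (A,_)→(B,#,+1)
state=B head=2 tape=_#[1]1#   (B,1)→(A,0,-1)
state=A head=1 tape=_[#]01#   (A,#)→(C,_,-1)
state=C head=0 tape=[_]_01#   (C,_)→(A,_,+1)
state=A head=1 tape=_[_]01#   (A,_)→(B,#,+1)
state=B head=2 tape=_#[0]1#
After 8 steps: state B, head at 2, tape #01#.

state B, head at 2, tape #01#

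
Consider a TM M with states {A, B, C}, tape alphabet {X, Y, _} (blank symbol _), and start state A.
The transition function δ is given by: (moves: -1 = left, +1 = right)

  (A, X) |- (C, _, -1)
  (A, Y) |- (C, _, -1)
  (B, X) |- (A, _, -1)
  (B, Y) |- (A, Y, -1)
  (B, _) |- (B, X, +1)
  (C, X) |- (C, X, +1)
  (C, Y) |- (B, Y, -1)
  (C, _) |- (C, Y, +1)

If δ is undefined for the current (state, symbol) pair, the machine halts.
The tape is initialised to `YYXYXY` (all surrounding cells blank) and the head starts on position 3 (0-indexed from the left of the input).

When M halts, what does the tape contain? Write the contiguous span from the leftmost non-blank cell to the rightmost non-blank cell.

A | _YYX[Y]XY   read Y → write _, move -1, go to C
C | _YY[X]_XY   read X → write X, move +1, go to C
C | _YYX[_]XY   read _ → write Y, move +1, go to C
C | _YYXY[X]Y   read X → write X, move +1, go to C
C | _YYXYX[Y]   read Y → write Y, move -1, go to B
B | _YYXY[X]Y   read X → write _, move -1, go to A
A | _YYX[Y]_Y   read Y → write _, move -1, go to C
C | _YY[X]__Y   read X → write X, move +1, go to C
C | _YYX[_]_Y   read _ → write Y, move +1, go to C
C | _YYXY[_]Y   read _ → write Y, move +1, go to C
C | _YYXYY[Y]   read Y → write Y, move -1, go to B
B | _YYXY[Y]Y   read Y → write Y, move -1, go to A
A | _YYX[Y]YY   read Y → write _, move -1, go to C
C | _YY[X]_YY   read X → write X, move +1, go to C
C | _YYX[_]YY   read _ → write Y, move +1, go to C
C | _YYXY[Y]Y   read Y → write Y, move -1, go to B
B | _YYX[Y]YY   read Y → write Y, move -1, go to A
A | _YY[X]YYY   read X → write _, move -1, go to C
C | _Y[Y]_YYY   read Y → write Y, move -1, go to B
B | _[Y]Y_YYY   read Y → write Y, move -1, go to A
A | [_]YY_YYY
The non-blank tape span at halt is YY_YYY.

YY_YYY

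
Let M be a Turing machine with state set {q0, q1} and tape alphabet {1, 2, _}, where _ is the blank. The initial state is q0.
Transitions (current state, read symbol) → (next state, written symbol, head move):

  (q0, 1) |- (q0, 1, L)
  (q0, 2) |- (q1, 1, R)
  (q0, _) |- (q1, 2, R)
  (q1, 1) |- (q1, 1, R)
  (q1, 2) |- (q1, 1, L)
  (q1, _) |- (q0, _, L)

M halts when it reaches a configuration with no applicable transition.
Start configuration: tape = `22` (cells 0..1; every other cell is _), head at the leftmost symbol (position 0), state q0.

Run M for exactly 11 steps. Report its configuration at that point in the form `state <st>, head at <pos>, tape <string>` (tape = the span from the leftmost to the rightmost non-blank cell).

state=q0 head=0 tape=_[2]2_   (q0,2)→(q1,1,R)
state=q1 head=1 tape=_1[2]_   (q1,2)→(q1,1,L)
state=q1 head=0 tape=_[1]1_   (q1,1)→(q1,1,R)
state=q1 head=1 tape=_1[1]_   (q1,1)→(q1,1,R)
state=q1 head=2 tape=_11[_]   (q1,_)→(q0,_,L)
state=q0 head=1 tape=_1[1]_   (q0,1)→(q0,1,L)
state=q0 head=0 tape=_[1]1_   (q0,1)→(q0,1,L)
state=q0 head=-1 tape=[_]11_   (q0,_)→(q1,2,R)
state=q1 head=0 tape=2[1]1_   (q1,1)→(q1,1,R)
state=q1 head=1 tape=21[1]_   (q1,1)→(q1,1,R)
state=q1 head=2 tape=211[_]   (q1,_)→(q0,_,L)
state=q0 head=1 tape=21[1]_
After 11 steps: state q0, head at 1, tape 211.

state q0, head at 1, tape 211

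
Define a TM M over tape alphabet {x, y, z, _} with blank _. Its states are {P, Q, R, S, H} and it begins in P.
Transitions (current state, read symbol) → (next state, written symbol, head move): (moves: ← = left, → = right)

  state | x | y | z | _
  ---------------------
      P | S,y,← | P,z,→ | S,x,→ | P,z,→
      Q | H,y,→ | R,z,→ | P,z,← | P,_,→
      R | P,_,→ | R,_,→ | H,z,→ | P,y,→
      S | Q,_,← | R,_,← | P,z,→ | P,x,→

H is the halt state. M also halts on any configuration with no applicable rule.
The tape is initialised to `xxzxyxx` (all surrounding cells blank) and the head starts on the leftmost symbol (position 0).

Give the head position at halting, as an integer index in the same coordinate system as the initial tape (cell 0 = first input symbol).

state=P head=0 tape=_[x]xzxyxx   (P,x)→(S,y,←)
state=S head=-1 tape=[_]yxzxyxx   (S,_)→(P,x,→)
state=P head=0 tape=x[y]xzxyxx   (P,y)→(P,z,→)
state=P head=1 tape=xz[x]zxyxx   (P,x)→(S,y,←)
state=S head=0 tape=x[z]yzxyxx   (S,z)→(P,z,→)
state=P head=1 tape=xz[y]zxyxx   (P,y)→(P,z,→)
state=P head=2 tape=xzz[z]xyxx   (P,z)→(S,x,→)
state=S head=3 tape=xzzx[x]yxx   (S,x)→(Q,_,←)
state=Q head=2 tape=xzz[x]_yxx   (Q,x)→(H,y,→)
state=H head=3 tape=xzzy[_]yxx
At halt the head is at cell 3.

3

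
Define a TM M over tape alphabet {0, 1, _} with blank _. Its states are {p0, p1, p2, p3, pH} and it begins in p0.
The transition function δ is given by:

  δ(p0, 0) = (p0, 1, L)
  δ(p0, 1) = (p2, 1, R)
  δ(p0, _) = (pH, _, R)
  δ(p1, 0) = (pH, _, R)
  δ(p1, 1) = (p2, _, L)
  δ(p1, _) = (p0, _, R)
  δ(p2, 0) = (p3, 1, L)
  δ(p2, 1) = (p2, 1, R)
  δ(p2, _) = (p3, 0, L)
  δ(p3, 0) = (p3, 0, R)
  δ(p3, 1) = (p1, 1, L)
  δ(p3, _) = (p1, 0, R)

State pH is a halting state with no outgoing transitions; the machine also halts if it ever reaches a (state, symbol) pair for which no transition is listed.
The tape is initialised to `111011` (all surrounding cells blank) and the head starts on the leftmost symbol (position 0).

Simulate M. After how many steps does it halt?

p0 | __[1]11011_   read 1 → write 1, move R, go to p2
p2 | __1[1]1011_   read 1 → write 1, move R, go to p2
p2 | __11[1]011_   read 1 → write 1, move R, go to p2
p2 | __111[0]11_   read 0 → write 1, move L, go to p3
p3 | __11[1]111_   read 1 → write 1, move L, go to p1
p1 | __1[1]1111_   read 1 → write _, move L, go to p2
p2 | __[1]_1111_   read 1 → write 1, move R, go to p2
p2 | __1[_]1111_   read _ → write 0, move L, go to p3
p3 | __[1]01111_   read 1 → write 1, move L, go to p1
p1 | _[_]101111_   read _ → write _, move R, go to p0
p0 | __[1]01111_   read 1 → write 1, move R, go to p2
p2 | __1[0]1111_   read 0 → write 1, move L, go to p3
p3 | __[1]11111_   read 1 → write 1, move L, go to p1
p1 | _[_]111111_   read _ → write _, move R, go to p0
p0 | __[1]11111_   read 1 → write 1, move R, go to p2
p2 | __1[1]1111_   read 1 → write 1, move R, go to p2
p2 | __11[1]111_   read 1 → write 1, move R, go to p2
p2 | __111[1]11_   read 1 → write 1, move R, go to p2
p2 | __1111[1]1_   read 1 → write 1, move R, go to p2
p2 | __11111[1]_   read 1 → write 1, move R, go to p2
p2 | __111111[_]   read _ → write 0, move L, go to p3
p3 | __11111[1]0   read 1 → write 1, move L, go to p1
p1 | __1111[1]10   read 1 → write _, move L, go to p2
p2 | __111[1]_10   read 1 → write 1, move R, go to p2
p2 | __1111[_]10   read _ → write 0, move L, go to p3
p3 | __111[1]010   read 1 → write 1, move L, go to p1
p1 | __11[1]1010   read 1 → write _, move L, go to p2
p2 | __1[1]_1010   read 1 → write 1, move R, go to p2
p2 | __11[_]1010   read _ → write 0, move L, go to p3
p3 | __1[1]01010   read 1 → write 1, move L, go to p1
p1 | __[1]101010   read 1 → write _, move L, go to p2
p2 | _[_]_101010   read _ → write 0, move L, go to p3
p3 | [_]0_101010   read _ → write 0, move R, go to p1
p1 | 0[0]_101010   read 0 → write _, move R, go to pH
pH | 0_[_]101010
M halts after 34 transitions.

34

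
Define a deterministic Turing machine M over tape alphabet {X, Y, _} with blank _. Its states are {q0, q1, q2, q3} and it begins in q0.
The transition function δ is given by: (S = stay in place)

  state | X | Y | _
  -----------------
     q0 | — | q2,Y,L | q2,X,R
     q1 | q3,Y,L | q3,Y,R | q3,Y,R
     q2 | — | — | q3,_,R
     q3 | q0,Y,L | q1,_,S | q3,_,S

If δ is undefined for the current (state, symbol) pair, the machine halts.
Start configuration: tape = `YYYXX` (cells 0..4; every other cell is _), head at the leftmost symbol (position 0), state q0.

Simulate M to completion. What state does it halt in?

state=q0 head=0 tape=_[Y]YYXX   (q0,Y)→(q2,Y,L)
state=q2 head=-1 tape=[_]YYYXX   (q2,_)→(q3,_,R)
state=q3 head=0 tape=_[Y]YYXX   (q3,Y)→(q1,_,S)
state=q1 head=0 tape=_[_]YYXX   (q1,_)→(q3,Y,R)
state=q3 head=1 tape=_Y[Y]YXX   (q3,Y)→(q1,_,S)
state=q1 head=1 tape=_Y[_]YXX   (q1,_)→(q3,Y,R)
state=q3 head=2 tape=_YY[Y]XX   (q3,Y)→(q1,_,S)
state=q1 head=2 tape=_YY[_]XX   (q1,_)→(q3,Y,R)
state=q3 head=3 tape=_YYY[X]X   (q3,X)→(q0,Y,L)
state=q0 head=2 tape=_YY[Y]YX   (q0,Y)→(q2,Y,L)
state=q2 head=1 tape=_Y[Y]YYX
No transition is defined for (q2, Y); M halts in state q2.

q2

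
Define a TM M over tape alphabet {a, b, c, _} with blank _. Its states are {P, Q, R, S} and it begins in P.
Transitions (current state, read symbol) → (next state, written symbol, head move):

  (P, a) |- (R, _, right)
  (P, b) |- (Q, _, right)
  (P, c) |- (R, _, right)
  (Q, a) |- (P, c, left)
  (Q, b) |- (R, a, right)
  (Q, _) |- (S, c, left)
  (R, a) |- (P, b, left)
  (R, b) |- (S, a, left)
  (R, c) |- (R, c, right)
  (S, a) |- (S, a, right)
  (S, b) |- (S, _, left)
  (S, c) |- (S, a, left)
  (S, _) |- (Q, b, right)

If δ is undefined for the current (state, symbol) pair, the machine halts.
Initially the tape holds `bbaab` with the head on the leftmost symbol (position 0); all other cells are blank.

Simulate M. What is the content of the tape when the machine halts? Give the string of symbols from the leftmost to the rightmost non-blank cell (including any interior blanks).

state=P head=0 tape=[b]baab   (P,b)→(Q,_,right)
state=Q head=1 tape=_[b]aab   (Q,b)→(R,a,right)
state=R head=2 tape=_a[a]ab   (R,a)→(P,b,left)
state=P head=1 tape=_[a]bab   (P,a)→(R,_,right)
state=R head=2 tape=__[b]ab   (R,b)→(S,a,left)
state=S head=1 tape=_[_]aab   (S,_)→(Q,b,right)
state=Q head=2 tape=_b[a]ab   (Q,a)→(P,c,left)
state=P head=1 tape=_[b]cab   (P,b)→(Q,_,right)
state=Q head=2 tape=__[c]ab
The non-blank tape span at halt is cab.

cab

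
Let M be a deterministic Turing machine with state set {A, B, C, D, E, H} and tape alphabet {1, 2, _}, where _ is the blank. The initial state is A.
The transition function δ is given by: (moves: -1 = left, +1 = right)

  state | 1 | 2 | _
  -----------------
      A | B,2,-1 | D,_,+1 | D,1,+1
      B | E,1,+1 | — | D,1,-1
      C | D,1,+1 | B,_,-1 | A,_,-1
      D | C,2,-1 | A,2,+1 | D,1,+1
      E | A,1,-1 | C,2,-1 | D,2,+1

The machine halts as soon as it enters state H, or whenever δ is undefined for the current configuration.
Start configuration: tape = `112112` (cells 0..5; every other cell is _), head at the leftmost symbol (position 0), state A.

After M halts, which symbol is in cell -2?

A | __[1]12112   read 1 → write 2, move -1, go to B
B | _[_]212112   read _ → write 1, move -1, go to D
D | [_]1212112   read _ → write 1, move +1, go to D
D | 1[1]212112   read 1 → write 2, move -1, go to C
C | [1]2212112   read 1 → write 1, move +1, go to D
D | 1[2]212112   read 2 → write 2, move +1, go to A
A | 12[2]12112   read 2 → write _, move +1, go to D
D | 12_[1]2112   read 1 → write 2, move -1, go to C
C | 12[_]22112   read _ → write _, move -1, go to A
A | 1[2]_22112   read 2 → write _, move +1, go to D
D | 1_[_]22112   read _ → write 1, move +1, go to D
D | 1_1[2]2112   read 2 → write 2, move +1, go to A
A | 1_12[2]112   read 2 → write _, move +1, go to D
D | 1_12_[1]12   read 1 → write 2, move -1, go to C
C | 1_12[_]212   read _ → write _, move -1, go to A
A | 1_1[2]_212   read 2 → write _, move +1, go to D
D | 1_1_[_]212   read _ → write 1, move +1, go to D
D | 1_1_1[2]12   read 2 → write 2, move +1, go to A
A | 1_1_12[1]2   read 1 → write 2, move -1, go to B
B | 1_1_1[2]22
Cell -2 holds 1 when M halts.

1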